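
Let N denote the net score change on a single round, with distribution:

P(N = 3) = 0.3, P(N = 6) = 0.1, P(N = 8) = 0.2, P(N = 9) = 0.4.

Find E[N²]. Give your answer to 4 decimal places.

51.5000

E[N²] = (3)²(0.3) + (6)²(0.1) + (8)²(0.2) + (9)²(0.4) = 51.5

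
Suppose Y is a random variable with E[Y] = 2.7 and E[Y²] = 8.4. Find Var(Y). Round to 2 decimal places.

Var(Y) = 8.4 − (2.7)² = 1.11

1.11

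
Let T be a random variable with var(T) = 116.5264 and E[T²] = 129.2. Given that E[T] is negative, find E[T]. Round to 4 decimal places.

(E[T])² = E[T²] − var(T) = 129.2 − 116.5264 = 12.6736
E[T] = −√12.6736 = -3.56

-3.5600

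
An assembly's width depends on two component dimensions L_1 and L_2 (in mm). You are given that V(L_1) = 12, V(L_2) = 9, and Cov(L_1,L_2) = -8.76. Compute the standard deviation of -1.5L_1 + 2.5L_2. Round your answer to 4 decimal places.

V(-1.5L_1 + 2.5L_2) = (-1.5)²·V(L_1) + (2.5)²·V(L_2) + 2·(-1.5)·(2.5)·Cov(L_1,L_2)
= 2.25·12 + 6.25·9 + -7.5·-8.76 = 148.95
SD(-1.5L_1 + 2.5L_2) = √148.95 ≈ 12.2045

12.2045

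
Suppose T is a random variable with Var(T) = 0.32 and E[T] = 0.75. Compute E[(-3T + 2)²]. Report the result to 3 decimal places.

2.943

E[-3T + 2] = -3·0.75 + 2 = -0.25
Var(-3T + 2) = (-3)²·0.32 = 2.88
E[(-3T + 2)²] = Var((-3T + 2)) + (E[(-3T + 2)])² = 2.88 + (-0.25)² = 2.9425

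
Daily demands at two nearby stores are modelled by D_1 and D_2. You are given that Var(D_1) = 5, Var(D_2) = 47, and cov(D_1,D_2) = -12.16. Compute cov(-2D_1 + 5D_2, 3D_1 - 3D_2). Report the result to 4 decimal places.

-990.3600

cov(-2D_1 + 5D_2, 3D_1 - 3D_2) = (-2)(3)Var(D_1) + (5)(-3)Var(D_2) + [(-2)(-3) + (5)(3)]cov(D_1,D_2)
= -6·5 + -15·47 + 21·-12.16 = -990.36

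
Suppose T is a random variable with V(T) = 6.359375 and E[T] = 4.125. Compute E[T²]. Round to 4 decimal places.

E[T²] = V(T) + (E[T])² = 6.359375 + (4.125)² = 23.375

23.3750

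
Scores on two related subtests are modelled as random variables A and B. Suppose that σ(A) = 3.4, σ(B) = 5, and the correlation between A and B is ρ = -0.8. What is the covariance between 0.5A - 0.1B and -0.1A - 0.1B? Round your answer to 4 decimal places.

V(A) = (3.4)² = 11.56;  V(B) = (5)² = 25
cov(A,B) = ρ·σ(A)·σ(B) = -0.8·3.4·5 = -13.6
cov(0.5A - 0.1B, -0.1A - 0.1B) = (0.5)(-0.1)V(A) + (-0.1)(-0.1)V(B) + [(0.5)(-0.1) + (-0.1)(-0.1)]cov(A,B)
= -0.05·11.56 + 0.01·25 + -0.04·-13.6 = 0.216

0.2160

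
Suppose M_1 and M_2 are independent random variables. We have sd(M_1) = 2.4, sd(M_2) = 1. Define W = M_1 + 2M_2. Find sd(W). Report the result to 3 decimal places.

3.124

Var(M_1) = 5.76, Var(M_2) = 1
By independence, Var(W) = (1)²Var(M_1) + (2)²Var(M_2)
= (1)²·5.76 + (2)²·1 = 9.76
sd(W) = √9.76 ≈ 3.124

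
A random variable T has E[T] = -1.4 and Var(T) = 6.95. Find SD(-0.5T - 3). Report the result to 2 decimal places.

1.32

Var(-0.5T - 3) = (-0.5)²·6.95 = 1.7375
SD(-0.5T - 3) = √1.7375 ≈ 1.32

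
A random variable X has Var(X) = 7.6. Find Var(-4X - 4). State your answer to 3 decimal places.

Var(-4X - 4) = (-4)²·Var(X) = 16·7.6 = 121.6

121.600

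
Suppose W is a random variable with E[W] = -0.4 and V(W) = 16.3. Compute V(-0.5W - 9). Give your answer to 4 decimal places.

4.0750

V(-0.5W - 9) = (-0.5)²·V(W) = 0.25·16.3 = 4.075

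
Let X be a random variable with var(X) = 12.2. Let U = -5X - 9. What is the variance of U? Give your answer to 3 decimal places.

305.000

var(-5X - 9) = (-5)²·var(X) = 25·12.2 = 305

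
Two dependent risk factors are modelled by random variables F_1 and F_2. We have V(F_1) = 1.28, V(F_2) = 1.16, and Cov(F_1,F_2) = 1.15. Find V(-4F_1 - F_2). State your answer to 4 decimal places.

V(-4F_1 - F_2) = (-4)²·V(F_1) + (-1)²·V(F_2) + 2·(-4)·(-1)·Cov(F_1,F_2)
= 16·1.28 + 1·1.16 + 8·1.15 = 30.84

30.8400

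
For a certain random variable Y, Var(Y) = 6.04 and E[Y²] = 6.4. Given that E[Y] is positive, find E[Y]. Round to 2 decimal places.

0.60

(E[Y])² = E[Y²] − Var(Y) = 6.4 − 6.04 = 0.36
E[Y] = √0.36 = 0.6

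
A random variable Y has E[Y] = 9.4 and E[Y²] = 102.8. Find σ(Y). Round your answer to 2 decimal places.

Var(Y) = 102.8 − (9.4)² = 14.44
σ(Y) = √14.44 ≈ 3.80

3.80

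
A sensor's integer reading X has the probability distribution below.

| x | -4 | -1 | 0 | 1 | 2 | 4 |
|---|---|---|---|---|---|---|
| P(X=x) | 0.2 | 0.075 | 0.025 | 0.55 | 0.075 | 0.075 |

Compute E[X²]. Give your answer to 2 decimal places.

5.33

E[X²] = (-4)²(0.2) + (-1)²(0.075) + (0)²(0.025) + (1)²(0.55) + (2)²(0.075) + (4)²(0.075) = 5.325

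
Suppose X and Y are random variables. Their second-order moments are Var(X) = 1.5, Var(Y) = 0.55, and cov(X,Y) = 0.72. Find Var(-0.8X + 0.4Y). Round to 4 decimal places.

0.5872

Var(-0.8X + 0.4Y) = (-0.8)²·Var(X) + (0.4)²·Var(Y) + 2·(-0.8)·(0.4)·cov(X,Y)
= 0.64·1.5 + 0.16·0.55 + -0.64·0.72 = 0.5872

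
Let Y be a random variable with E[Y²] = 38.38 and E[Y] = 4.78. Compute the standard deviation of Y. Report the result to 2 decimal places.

V(Y) = 38.38 − (4.78)² = 15.5316
SD(Y) = √15.5316 ≈ 3.94

3.94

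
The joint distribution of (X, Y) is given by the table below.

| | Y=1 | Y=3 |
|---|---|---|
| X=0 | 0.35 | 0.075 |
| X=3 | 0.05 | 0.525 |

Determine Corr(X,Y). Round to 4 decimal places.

0.7433

E[X] = 1.725,  E[Y] = 2.2
E[XY] = 4.875
Cov(X,Y) = E[XY] − E[X]E[Y] = 4.875 − (1.725)(2.2) = 1.08
Var(X) = 2.199375,  Var(Y) = 0.96
ρ = 1.08 / √(2.199375·0.96) ≈ 0.7433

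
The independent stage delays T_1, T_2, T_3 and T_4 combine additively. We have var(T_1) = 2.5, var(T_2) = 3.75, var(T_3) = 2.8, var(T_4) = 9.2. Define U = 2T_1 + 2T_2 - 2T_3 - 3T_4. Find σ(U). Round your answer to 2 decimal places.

10.91

By independence, var(U) = (2)²var(T_1) + (2)²var(T_2) + (-2)²var(T_3) + (-3)²var(T_4)
= (2)²·2.5 + (2)²·3.75 + (-2)²·2.8 + (-3)²·9.2 = 119
σ(U) = √119 ≈ 10.91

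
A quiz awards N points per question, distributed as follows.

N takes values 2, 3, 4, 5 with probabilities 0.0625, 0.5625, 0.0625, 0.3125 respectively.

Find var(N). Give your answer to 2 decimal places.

E[N] = (2)(0.0625) + (3)(0.5625) + (4)(0.0625) + (5)(0.3125) = 3.625
E[N²] = (2)²(0.0625) + (3)²(0.5625) + (4)²(0.0625) + (5)²(0.3125) = 14.125
var(N) = E[N²] − (E[N])² = 14.125 − (3.625)² = 0.984375

0.98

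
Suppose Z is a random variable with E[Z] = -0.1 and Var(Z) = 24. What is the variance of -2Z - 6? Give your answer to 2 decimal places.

96.00

Var(-2Z - 6) = (-2)²·Var(Z) = 4·24 = 96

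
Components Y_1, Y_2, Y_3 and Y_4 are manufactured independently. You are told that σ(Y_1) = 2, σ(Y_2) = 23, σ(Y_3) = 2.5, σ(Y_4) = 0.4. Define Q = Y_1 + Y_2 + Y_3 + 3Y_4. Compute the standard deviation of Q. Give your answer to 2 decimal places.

23.25

Var(Y_1) = 4, Var(Y_2) = 529, Var(Y_3) = 6.25, Var(Y_4) = 0.16
By independence, Var(Q) = (1)²Var(Y_1) + (1)²Var(Y_2) + (1)²Var(Y_3) + (3)²Var(Y_4)
= (1)²·4 + (1)²·529 + (1)²·6.25 + (3)²·0.16 = 540.69
σ(Q) = √540.69 ≈ 23.25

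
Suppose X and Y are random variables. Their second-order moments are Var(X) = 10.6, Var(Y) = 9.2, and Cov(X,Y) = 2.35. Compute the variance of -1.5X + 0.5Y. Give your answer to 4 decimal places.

22.6250

Var(-1.5X + 0.5Y) = (-1.5)²·Var(X) + (0.5)²·Var(Y) + 2·(-1.5)·(0.5)·Cov(X,Y)
= 2.25·10.6 + 0.25·9.2 + -1.5·2.35 = 22.625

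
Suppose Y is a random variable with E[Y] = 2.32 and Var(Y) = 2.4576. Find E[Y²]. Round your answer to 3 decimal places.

7.840

E[Y²] = Var(Y) + (E[Y])² = 2.4576 + (2.32)² = 7.84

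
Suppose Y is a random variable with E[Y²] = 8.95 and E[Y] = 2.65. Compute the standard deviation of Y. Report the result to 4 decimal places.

1.3883

Var(Y) = 8.95 − (2.65)² = 1.9275
SD(Y) = √1.9275 ≈ 1.3883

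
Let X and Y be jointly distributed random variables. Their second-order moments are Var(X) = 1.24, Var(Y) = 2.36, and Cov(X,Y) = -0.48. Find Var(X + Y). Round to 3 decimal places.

Var(X + Y) = (1)²·Var(X) + (1)²·Var(Y) + 2·(1)·(1)·Cov(X,Y)
= 1·1.24 + 1·2.36 + 2·-0.48 = 2.64

2.640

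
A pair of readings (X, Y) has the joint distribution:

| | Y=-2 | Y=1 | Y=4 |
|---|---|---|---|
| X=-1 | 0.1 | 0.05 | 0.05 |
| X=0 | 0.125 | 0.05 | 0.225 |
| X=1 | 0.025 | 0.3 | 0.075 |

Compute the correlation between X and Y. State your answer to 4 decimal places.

E[X] = 0.2,  E[Y] = 1.3
E[XY] = 0.5
Cov(X,Y) = E[XY] − E[X]E[Y] = 0.5 − (0.2)(1.3) = 0.24
var(X) = 0.56,  var(Y) = 5.31
ρ = 0.24 / √(0.56·5.31) ≈ 0.1392

0.1392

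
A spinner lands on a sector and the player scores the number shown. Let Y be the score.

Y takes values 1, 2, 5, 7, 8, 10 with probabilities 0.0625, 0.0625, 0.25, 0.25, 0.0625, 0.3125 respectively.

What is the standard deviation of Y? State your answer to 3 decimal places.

2.766

E[Y] = (1)(0.0625) + (2)(0.0625) + (5)(0.25) + (7)(0.25) + (8)(0.0625) + (10)(0.3125) = 6.8125
E[Y²] = (1)²(0.0625) + (2)²(0.0625) + (5)²(0.25) + (7)²(0.25) + (8)²(0.0625) + (10)²(0.3125) = 54.0625
Var(Y) = E[Y²] − (E[Y])² = 54.0625 − (6.8125)² = 7.65234375
SD(Y) = √7.65234375 ≈ 2.766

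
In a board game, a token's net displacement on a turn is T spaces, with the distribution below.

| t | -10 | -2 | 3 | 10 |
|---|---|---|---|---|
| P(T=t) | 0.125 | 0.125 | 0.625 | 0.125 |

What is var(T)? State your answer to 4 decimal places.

E[T] = (-10)(0.125) + (-2)(0.125) + (3)(0.625) + (10)(0.125) = 1.625
E[T²] = (-10)²(0.125) + (-2)²(0.125) + (3)²(0.625) + (10)²(0.125) = 31.125
var(T) = E[T²] − (E[T])² = 31.125 − (1.625)² = 28.484375

28.4844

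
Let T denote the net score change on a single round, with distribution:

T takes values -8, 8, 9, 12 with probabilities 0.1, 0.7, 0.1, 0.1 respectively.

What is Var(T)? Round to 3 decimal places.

E[T] = (-8)(0.1) + (8)(0.7) + (9)(0.1) + (12)(0.1) = 6.9
E[T²] = (-8)²(0.1) + (8)²(0.7) + (9)²(0.1) + (12)²(0.1) = 73.7
Var(T) = E[T²] − (E[T])² = 73.7 − (6.9)² = 26.09

26.090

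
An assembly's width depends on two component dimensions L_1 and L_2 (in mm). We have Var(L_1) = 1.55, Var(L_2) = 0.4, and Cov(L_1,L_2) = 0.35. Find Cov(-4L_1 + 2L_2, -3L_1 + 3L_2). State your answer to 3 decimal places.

14.700

Cov(-4L_1 + 2L_2, -3L_1 + 3L_2) = (-4)(-3)Var(L_1) + (2)(3)Var(L_2) + [(-4)(3) + (2)(-3)]Cov(L_1,L_2)
= 12·1.55 + 6·0.4 + -18·0.35 = 14.7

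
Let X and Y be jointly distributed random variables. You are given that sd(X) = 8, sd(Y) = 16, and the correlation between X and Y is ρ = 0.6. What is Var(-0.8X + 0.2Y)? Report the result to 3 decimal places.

Var(X) = (8)² = 64;  Var(Y) = (16)² = 256
Cov(X,Y) = ρ·sd(X)·sd(Y) = 0.6·8·16 = 76.8
Var(-0.8X + 0.2Y) = (-0.8)²·Var(X) + (0.2)²·Var(Y) + 2·(-0.8)·(0.2)·Cov(X,Y)
= 0.64·64 + 0.04·256 + -0.32·76.8 = 26.624

26.624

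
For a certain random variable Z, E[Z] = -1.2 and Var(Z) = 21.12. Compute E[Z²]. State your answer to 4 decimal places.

22.5600

E[Z²] = Var(Z) + (E[Z])² = 21.12 + (-1.2)² = 22.56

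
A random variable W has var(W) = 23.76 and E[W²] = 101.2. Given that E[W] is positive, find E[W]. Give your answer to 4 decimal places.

(E[W])² = E[W²] − var(W) = 101.2 − 23.76 = 77.44
E[W] = √77.44 = 8.8

8.8000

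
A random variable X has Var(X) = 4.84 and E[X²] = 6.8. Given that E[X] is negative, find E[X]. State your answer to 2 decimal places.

-1.40

(E[X])² = E[X²] − Var(X) = 6.8 − 4.84 = 1.96
E[X] = −√1.96 = -1.4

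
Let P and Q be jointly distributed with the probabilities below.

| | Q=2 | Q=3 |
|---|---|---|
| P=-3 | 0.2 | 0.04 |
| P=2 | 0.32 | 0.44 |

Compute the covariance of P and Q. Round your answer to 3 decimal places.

0.376

E[P] = 0.8,  E[Q] = 2.48
E[PQ] = 2.36
Cov(P,Q) = E[PQ] − E[P]E[Q] = 2.36 − (0.8)(2.48) = 0.376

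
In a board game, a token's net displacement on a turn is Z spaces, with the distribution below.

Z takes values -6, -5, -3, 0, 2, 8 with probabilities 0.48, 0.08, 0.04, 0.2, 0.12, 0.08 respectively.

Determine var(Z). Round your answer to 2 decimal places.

18.89

E[Z] = (-6)(0.48) + (-5)(0.08) + (-3)(0.04) + (0)(0.2) + (2)(0.12) + (8)(0.08) = -2.52
E[Z²] = (-6)²(0.48) + (-5)²(0.08) + (-3)²(0.04) + (0)²(0.2) + (2)²(0.12) + (8)²(0.08) = 25.24
var(Z) = E[Z²] − (E[Z])² = 25.24 − (-2.52)² = 18.8896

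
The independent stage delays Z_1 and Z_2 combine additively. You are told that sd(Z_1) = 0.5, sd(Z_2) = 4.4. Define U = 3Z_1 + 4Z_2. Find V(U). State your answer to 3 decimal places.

V(Z_1) = 0.25, V(Z_2) = 19.36
By independence, V(U) = (3)²V(Z_1) + (4)²V(Z_2)
= (3)²·0.25 + (4)²·19.36 = 312.01

312.010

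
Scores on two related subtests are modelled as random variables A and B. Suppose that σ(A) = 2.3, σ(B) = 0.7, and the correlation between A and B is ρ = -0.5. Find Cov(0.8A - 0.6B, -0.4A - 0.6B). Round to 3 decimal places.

-1.323

Var(A) = (2.3)² = 5.29;  Var(B) = (0.7)² = 0.49
Cov(A,B) = ρ·σ(A)·σ(B) = -0.5·2.3·0.7 = -0.805
Cov(0.8A - 0.6B, -0.4A - 0.6B) = (0.8)(-0.4)Var(A) + (-0.6)(-0.6)Var(B) + [(0.8)(-0.6) + (-0.6)(-0.4)]Cov(A,B)
= -0.32·5.29 + 0.36·0.49 + -0.24·-0.805 = -1.3232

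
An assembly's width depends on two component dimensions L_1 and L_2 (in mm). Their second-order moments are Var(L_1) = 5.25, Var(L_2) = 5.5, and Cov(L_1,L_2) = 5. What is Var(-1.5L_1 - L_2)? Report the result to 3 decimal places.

32.313

Var(-1.5L_1 - L_2) = (-1.5)²·Var(L_1) + (-1)²·Var(L_2) + 2·(-1.5)·(-1)·Cov(L_1,L_2)
= 2.25·5.25 + 1·5.5 + 3·5 = 32.3125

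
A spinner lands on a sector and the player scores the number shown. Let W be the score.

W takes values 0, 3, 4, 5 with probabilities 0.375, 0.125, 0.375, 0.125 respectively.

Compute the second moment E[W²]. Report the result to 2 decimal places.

10.25

E[W²] = (0)²(0.375) + (3)²(0.125) + (4)²(0.375) + (5)²(0.125) = 10.25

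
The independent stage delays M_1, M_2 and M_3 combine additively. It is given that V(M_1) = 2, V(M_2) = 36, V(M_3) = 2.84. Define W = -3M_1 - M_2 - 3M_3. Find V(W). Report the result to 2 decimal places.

By independence, V(W) = (-3)²V(M_1) + (-1)²V(M_2) + (-3)²V(M_3)
= (-3)²·2 + (-1)²·36 + (-3)²·2.84 = 79.56

79.56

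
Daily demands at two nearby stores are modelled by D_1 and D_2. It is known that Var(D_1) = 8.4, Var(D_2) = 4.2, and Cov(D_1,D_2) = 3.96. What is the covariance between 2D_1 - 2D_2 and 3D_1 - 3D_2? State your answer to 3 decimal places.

28.080

Cov(2D_1 - 2D_2, 3D_1 - 3D_2) = (2)(3)Var(D_1) + (-2)(-3)Var(D_2) + [(2)(-3) + (-2)(3)]Cov(D_1,D_2)
= 6·8.4 + 6·4.2 + -12·3.96 = 28.08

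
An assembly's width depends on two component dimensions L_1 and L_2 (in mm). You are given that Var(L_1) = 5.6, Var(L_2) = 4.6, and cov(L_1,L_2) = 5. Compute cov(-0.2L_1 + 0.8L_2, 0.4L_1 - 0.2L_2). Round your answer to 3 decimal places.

cov(-0.2L_1 + 0.8L_2, 0.4L_1 - 0.2L_2) = (-0.2)(0.4)Var(L_1) + (0.8)(-0.2)Var(L_2) + [(-0.2)(-0.2) + (0.8)(0.4)]cov(L_1,L_2)
= -0.08·5.6 + -0.16·4.6 + 0.36·5 = 0.616

0.616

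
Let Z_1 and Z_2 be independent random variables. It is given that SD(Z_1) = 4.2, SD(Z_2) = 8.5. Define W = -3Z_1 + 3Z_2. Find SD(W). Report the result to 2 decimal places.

28.44

Var(Z_1) = 17.64, Var(Z_2) = 72.25
By independence, Var(W) = (-3)²Var(Z_1) + (3)²Var(Z_2)
= (-3)²·17.64 + (3)²·72.25 = 809.01
SD(W) = √809.01 ≈ 28.44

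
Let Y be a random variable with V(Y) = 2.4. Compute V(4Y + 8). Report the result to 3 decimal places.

V(4Y + 8) = (4)²·V(Y) = 16·2.4 = 38.4

38.400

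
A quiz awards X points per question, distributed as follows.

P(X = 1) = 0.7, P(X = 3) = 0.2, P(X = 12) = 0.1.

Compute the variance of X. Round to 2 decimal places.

E[X] = (1)(0.7) + (3)(0.2) + (12)(0.1) = 2.5
E[X²] = (1)²(0.7) + (3)²(0.2) + (12)²(0.1) = 16.9
Var(X) = E[X²] − (E[X])² = 16.9 − (2.5)² = 10.65

10.65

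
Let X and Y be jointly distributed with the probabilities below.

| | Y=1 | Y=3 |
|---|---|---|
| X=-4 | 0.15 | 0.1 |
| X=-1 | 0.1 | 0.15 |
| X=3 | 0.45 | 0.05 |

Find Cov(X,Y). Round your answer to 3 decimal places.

E[X] = 0.25,  E[Y] = 1.6
E[XY] = -0.55
Cov(X,Y) = E[XY] − E[X]E[Y] = -0.55 − (0.25)(1.6) = -0.95

-0.950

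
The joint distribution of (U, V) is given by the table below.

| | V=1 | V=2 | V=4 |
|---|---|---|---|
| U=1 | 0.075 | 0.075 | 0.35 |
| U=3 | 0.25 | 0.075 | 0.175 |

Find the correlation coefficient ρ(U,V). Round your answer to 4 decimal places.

E[U] = 2,  E[V] = 2.725
E[UV] = 4.925
Cov(U,V) = E[UV] − E[U]E[V] = 4.925 − (2)(2.725) = -0.525
Var(U) = 1,  Var(V) = 1.899375
ρ = -0.525 / √(1·1.899375) ≈ -0.3809

-0.3809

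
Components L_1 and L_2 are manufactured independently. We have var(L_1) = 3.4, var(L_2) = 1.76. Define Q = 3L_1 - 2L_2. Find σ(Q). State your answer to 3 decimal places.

By independence, var(Q) = (3)²var(L_1) + (-2)²var(L_2)
= (3)²·3.4 + (-2)²·1.76 = 37.64
σ(Q) = √37.64 ≈ 6.135

6.135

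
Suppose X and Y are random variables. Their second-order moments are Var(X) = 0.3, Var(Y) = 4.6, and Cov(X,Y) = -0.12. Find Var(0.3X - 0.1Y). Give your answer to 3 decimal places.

Var(0.3X - 0.1Y) = (0.3)²·Var(X) + (-0.1)²·Var(Y) + 2·(0.3)·(-0.1)·Cov(X,Y)
= 0.09·0.3 + 0.01·4.6 + -0.06·-0.12 = 0.0802

0.080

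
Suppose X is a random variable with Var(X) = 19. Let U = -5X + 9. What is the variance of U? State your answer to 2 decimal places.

Var(-5X + 9) = (-5)²·Var(X) = 25·19 = 475

475.00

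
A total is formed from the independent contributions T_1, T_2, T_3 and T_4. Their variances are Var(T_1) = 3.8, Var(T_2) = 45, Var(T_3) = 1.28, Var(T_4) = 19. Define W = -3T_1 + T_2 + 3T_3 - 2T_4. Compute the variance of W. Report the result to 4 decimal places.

166.7200

By independence, Var(W) = (-3)²Var(T_1) + (1)²Var(T_2) + (3)²Var(T_3) + (-2)²Var(T_4)
= (-3)²·3.8 + (1)²·45 + (3)²·1.28 + (-2)²·19 = 166.72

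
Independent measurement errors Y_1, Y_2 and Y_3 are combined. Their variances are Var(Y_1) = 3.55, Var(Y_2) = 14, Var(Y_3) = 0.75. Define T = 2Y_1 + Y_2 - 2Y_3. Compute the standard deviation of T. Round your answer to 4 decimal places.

By independence, Var(T) = (2)²Var(Y_1) + (1)²Var(Y_2) + (-2)²Var(Y_3)
= (2)²·3.55 + (1)²·14 + (-2)²·0.75 = 31.2
sd(T) = √31.2 ≈ 5.5857

5.5857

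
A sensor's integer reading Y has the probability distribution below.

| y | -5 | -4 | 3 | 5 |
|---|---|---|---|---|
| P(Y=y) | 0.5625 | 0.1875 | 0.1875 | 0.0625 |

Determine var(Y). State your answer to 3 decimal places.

E[Y] = (-5)(0.5625) + (-4)(0.1875) + (3)(0.1875) + (5)(0.0625) = -2.6875
E[Y²] = (-5)²(0.5625) + (-4)²(0.1875) + (3)²(0.1875) + (5)²(0.0625) = 20.3125
var(Y) = E[Y²] − (E[Y])² = 20.3125 − (-2.6875)² = 13.08984375

13.090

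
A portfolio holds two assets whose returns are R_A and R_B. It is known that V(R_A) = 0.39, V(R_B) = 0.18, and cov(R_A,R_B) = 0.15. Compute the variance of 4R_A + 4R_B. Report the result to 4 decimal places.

13.9200

V(4R_A + 4R_B) = (4)²·V(R_A) + (4)²·V(R_B) + 2·(4)·(4)·cov(R_A,R_B)
= 16·0.39 + 16·0.18 + 32·0.15 = 13.92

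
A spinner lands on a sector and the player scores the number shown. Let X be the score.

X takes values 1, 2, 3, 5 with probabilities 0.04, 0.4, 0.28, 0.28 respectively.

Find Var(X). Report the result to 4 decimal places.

E[X] = (1)(0.04) + (2)(0.4) + (3)(0.28) + (5)(0.28) = 3.08
E[X²] = (1)²(0.04) + (2)²(0.4) + (3)²(0.28) + (5)²(0.28) = 11.16
Var(X) = E[X²] − (E[X])² = 11.16 − (3.08)² = 1.6736

1.6736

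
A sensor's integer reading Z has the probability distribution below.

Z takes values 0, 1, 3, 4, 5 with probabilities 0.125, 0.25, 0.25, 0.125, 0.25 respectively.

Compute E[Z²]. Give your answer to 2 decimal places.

E[Z²] = (0)²(0.125) + (1)²(0.25) + (3)²(0.25) + (4)²(0.125) + (5)²(0.25) = 10.75

10.75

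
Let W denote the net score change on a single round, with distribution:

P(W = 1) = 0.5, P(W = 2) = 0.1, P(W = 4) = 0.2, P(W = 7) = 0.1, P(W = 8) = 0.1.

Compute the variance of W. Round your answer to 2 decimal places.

6.40

E[W] = (1)(0.5) + (2)(0.1) + (4)(0.2) + (7)(0.1) + (8)(0.1) = 3
E[W²] = (1)²(0.5) + (2)²(0.1) + (4)²(0.2) + (7)²(0.1) + (8)²(0.1) = 15.4
Var(W) = E[W²] − (E[W])² = 15.4 − (3)² = 6.4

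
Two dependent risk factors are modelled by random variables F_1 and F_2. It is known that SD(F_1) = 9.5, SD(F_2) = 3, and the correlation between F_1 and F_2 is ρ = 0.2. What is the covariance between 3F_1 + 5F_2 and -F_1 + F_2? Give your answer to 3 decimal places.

V(F_1) = (9.5)² = 90.25;  V(F_2) = (3)² = 9
Cov(F_1,F_2) = ρ·SD(F_1)·SD(F_2) = 0.2·9.5·3 = 5.7
Cov(3F_1 + 5F_2, -F_1 + F_2) = (3)(-1)V(F_1) + (5)(1)V(F_2) + [(3)(1) + (5)(-1)]Cov(F_1,F_2)
= -3·90.25 + 5·9 + -2·5.7 = -237.15

-237.150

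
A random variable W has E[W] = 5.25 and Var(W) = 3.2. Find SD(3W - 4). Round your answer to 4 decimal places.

5.3666

Var(3W - 4) = (3)²·3.2 = 28.8
SD(3W - 4) = √28.8 ≈ 5.3666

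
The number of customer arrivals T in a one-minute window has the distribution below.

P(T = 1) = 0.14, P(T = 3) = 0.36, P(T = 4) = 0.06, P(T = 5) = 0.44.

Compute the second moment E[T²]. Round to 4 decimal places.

15.3400

E[T²] = (1)²(0.14) + (3)²(0.36) + (4)²(0.06) + (5)²(0.44) = 15.34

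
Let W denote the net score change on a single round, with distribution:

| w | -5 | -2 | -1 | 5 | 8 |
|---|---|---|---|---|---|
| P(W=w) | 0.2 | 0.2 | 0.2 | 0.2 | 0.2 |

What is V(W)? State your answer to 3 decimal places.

E[W] = (-5)(0.2) + (-2)(0.2) + (-1)(0.2) + (5)(0.2) + (8)(0.2) = 1
E[W²] = (-5)²(0.2) + (-2)²(0.2) + (-1)²(0.2) + (5)²(0.2) + (8)²(0.2) = 23.8
V(W) = E[W²] − (E[W])² = 23.8 − (1)² = 22.8

22.800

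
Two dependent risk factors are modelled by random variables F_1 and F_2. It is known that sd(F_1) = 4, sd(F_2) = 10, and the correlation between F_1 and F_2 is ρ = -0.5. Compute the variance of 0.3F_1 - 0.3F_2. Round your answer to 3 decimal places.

Var(F_1) = (4)² = 16;  Var(F_2) = (10)² = 100
cov(F_1,F_2) = ρ·sd(F_1)·sd(F_2) = -0.5·4·10 = -20
Var(0.3F_1 - 0.3F_2) = (0.3)²·Var(F_1) + (-0.3)²·Var(F_2) + 2·(0.3)·(-0.3)·cov(F_1,F_2)
= 0.09·16 + 0.09·100 + -0.18·-20 = 14.04

14.040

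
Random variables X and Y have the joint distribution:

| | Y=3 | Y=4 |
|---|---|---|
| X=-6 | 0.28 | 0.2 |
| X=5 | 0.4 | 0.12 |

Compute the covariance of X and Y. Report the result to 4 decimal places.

E[X] = -0.28,  E[Y] = 3.32
E[XY] = -1.44
Cov(X,Y) = E[XY] − E[X]E[Y] = -1.44 − (-0.28)(3.32) = -0.5104

-0.5104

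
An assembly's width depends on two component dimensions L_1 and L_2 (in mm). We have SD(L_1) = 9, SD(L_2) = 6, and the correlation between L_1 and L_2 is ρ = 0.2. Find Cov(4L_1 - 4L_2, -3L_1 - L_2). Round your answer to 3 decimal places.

V(L_1) = (9)² = 81;  V(L_2) = (6)² = 36
Cov(L_1,L_2) = ρ·SD(L_1)·SD(L_2) = 0.2·9·6 = 10.8
Cov(4L_1 - 4L_2, -3L_1 - L_2) = (4)(-3)V(L_1) + (-4)(-1)V(L_2) + [(4)(-1) + (-4)(-3)]Cov(L_1,L_2)
= -12·81 + 4·36 + 8·10.8 = -741.6

-741.600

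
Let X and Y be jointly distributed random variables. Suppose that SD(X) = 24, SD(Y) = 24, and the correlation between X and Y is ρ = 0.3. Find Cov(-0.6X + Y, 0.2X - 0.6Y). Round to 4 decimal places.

Var(X) = (24)² = 576;  Var(Y) = (24)² = 576
Cov(X,Y) = ρ·SD(X)·SD(Y) = 0.3·24·24 = 172.8
Cov(-0.6X + Y, 0.2X - 0.6Y) = (-0.6)(0.2)Var(X) + (1)(-0.6)Var(Y) + [(-0.6)(-0.6) + (1)(0.2)]Cov(X,Y)
= -0.12·576 + -0.6·576 + 0.56·172.8 = -317.952

-317.9520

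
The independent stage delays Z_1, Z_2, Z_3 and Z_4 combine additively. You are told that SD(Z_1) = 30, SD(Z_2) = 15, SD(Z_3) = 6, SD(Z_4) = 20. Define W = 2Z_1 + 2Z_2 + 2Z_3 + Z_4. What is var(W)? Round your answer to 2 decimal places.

5044.00

var(Z_1) = 900, var(Z_2) = 225, var(Z_3) = 36, var(Z_4) = 400
By independence, var(W) = (2)²var(Z_1) + (2)²var(Z_2) + (2)²var(Z_3) + (1)²var(Z_4)
= (2)²·900 + (2)²·225 + (2)²·36 + (1)²·400 = 5044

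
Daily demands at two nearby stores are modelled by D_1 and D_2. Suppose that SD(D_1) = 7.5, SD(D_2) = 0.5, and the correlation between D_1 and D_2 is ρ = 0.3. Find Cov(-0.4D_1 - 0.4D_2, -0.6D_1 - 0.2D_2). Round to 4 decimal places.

13.8800

V(D_1) = (7.5)² = 56.25;  V(D_2) = (0.5)² = 0.25
Cov(D_1,D_2) = ρ·SD(D_1)·SD(D_2) = 0.3·7.5·0.5 = 1.125
Cov(-0.4D_1 - 0.4D_2, -0.6D_1 - 0.2D_2) = (-0.4)(-0.6)V(D_1) + (-0.4)(-0.2)V(D_2) + [(-0.4)(-0.2) + (-0.4)(-0.6)]Cov(D_1,D_2)
= 0.24·56.25 + 0.08·0.25 + 0.32·1.125 = 13.88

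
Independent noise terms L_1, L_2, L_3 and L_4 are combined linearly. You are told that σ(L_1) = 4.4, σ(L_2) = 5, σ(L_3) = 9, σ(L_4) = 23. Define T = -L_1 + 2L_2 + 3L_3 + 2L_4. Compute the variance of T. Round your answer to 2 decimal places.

var(L_1) = 19.36, var(L_2) = 25, var(L_3) = 81, var(L_4) = 529
By independence, var(T) = (-1)²var(L_1) + (2)²var(L_2) + (3)²var(L_3) + (2)²var(L_4)
= (-1)²·19.36 + (2)²·25 + (3)²·81 + (2)²·529 = 2964.36

2964.36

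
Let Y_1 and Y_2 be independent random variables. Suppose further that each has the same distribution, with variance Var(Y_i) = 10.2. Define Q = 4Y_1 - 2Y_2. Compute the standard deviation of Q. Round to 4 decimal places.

By independence, Var(Q) = (4)²Var(Y_1) + (-2)²Var(Y_2)
= (4)²·10.2 + (-2)²·10.2 = 204
σ(Q) = √204 ≈ 14.2829

14.2829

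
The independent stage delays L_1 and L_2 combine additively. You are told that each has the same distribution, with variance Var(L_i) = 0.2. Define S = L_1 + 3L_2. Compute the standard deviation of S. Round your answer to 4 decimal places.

1.4142

By independence, Var(S) = (1)²Var(L_1) + (3)²Var(L_2)
= (1)²·0.2 + (3)²·0.2 = 2
SD(S) = √2 ≈ 1.4142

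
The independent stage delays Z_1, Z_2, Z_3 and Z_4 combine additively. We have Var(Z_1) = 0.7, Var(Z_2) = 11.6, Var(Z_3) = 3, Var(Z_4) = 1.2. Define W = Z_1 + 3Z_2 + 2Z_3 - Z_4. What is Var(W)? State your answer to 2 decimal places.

By independence, Var(W) = (1)²Var(Z_1) + (3)²Var(Z_2) + (2)²Var(Z_3) + (-1)²Var(Z_4)
= (1)²·0.7 + (3)²·11.6 + (2)²·3 + (-1)²·1.2 = 118.3

118.30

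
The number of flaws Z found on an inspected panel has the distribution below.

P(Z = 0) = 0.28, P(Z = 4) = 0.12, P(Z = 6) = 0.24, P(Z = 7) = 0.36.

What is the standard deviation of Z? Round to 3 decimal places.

2.913

E[Z] = (0)(0.28) + (4)(0.12) + (6)(0.24) + (7)(0.36) = 4.44
E[Z²] = (0)²(0.28) + (4)²(0.12) + (6)²(0.24) + (7)²(0.36) = 28.2
V(Z) = E[Z²] − (E[Z])² = 28.2 − (4.44)² = 8.4864
sd(Z) = √8.4864 ≈ 2.913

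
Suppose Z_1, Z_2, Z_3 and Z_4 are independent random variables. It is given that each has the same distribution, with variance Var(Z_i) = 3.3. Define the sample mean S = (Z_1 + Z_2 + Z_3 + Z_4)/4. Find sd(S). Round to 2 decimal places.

By independence, Var(S) = (0.25)²Var(Z_1) + (0.25)²Var(Z_2) + (0.25)²Var(Z_3) + (0.25)²Var(Z_4)
= (0.25)²·3.3 + (0.25)²·3.3 + (0.25)²·3.3 + (0.25)²·3.3 = 0.825
sd(S) = √0.825 ≈ 0.91

0.91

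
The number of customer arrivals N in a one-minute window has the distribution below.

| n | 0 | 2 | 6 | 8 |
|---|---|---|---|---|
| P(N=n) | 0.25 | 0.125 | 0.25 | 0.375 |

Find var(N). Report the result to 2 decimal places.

E[N] = (0)(0.25) + (2)(0.125) + (6)(0.25) + (8)(0.375) = 4.75
E[N²] = (0)²(0.25) + (2)²(0.125) + (6)²(0.25) + (8)²(0.375) = 33.5
var(N) = E[N²] − (E[N])² = 33.5 − (4.75)² = 10.9375

10.94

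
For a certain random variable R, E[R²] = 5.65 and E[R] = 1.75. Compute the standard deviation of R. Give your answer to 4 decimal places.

Var(R) = 5.65 − (1.75)² = 2.5875
SD(R) = √2.5875 ≈ 1.6086

1.6086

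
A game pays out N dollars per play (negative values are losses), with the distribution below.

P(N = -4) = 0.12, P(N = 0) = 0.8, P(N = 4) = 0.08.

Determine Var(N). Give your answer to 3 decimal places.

3.174

E[N] = (-4)(0.12) + (0)(0.8) + (4)(0.08) = -0.16
E[N²] = (-4)²(0.12) + (0)²(0.8) + (4)²(0.08) = 3.2
Var(N) = E[N²] − (E[N])² = 3.2 − (-0.16)² = 3.1744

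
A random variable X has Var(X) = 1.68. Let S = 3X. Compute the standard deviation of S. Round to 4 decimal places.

Var(3X) = (3)²·1.68 = 15.12
SD(S) = √15.12 ≈ 3.8884

3.8884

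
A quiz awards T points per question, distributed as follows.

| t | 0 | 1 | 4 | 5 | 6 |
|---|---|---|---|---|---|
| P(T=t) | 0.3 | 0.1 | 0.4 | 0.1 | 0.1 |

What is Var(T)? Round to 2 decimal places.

E[T] = (0)(0.3) + (1)(0.1) + (4)(0.4) + (5)(0.1) + (6)(0.1) = 2.8
E[T²] = (0)²(0.3) + (1)²(0.1) + (4)²(0.4) + (5)²(0.1) + (6)²(0.1) = 12.6
Var(T) = E[T²] − (E[T])² = 12.6 − (2.8)² = 4.76

4.76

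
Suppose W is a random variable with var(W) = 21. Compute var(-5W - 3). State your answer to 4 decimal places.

525.0000

var(-5W - 3) = (-5)²·var(W) = 25·21 = 525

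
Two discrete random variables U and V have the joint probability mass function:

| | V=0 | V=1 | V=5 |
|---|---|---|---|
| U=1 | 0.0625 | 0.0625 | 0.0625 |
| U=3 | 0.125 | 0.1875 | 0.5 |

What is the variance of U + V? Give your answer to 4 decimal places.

E[U] = 2.625,  E[V] = 3.0625,  E[UV] = 8.4375
Var(U) = 7.5 − (2.625)² = 0.609375;  Var(V) = 14.3125 − (3.0625)² = 4.93359375
Cov(U,V) = 8.4375 − (2.625)(3.0625) = 0.3984375
Var(U + V) = (1)²·0.609375 + (1)²·4.93359375 + 2·(1)·(1)·0.3984375 = 6.33984375

6.3398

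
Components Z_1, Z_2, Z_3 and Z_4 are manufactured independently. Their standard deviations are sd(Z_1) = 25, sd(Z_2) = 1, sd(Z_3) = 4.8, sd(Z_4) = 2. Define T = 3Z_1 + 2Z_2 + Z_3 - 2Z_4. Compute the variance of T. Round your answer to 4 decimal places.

5668.0400

var(Z_1) = 625, var(Z_2) = 1, var(Z_3) = 23.04, var(Z_4) = 4
By independence, var(T) = (3)²var(Z_1) + (2)²var(Z_2) + (1)²var(Z_3) + (-2)²var(Z_4)
= (3)²·625 + (2)²·1 + (1)²·23.04 + (-2)²·4 = 5668.04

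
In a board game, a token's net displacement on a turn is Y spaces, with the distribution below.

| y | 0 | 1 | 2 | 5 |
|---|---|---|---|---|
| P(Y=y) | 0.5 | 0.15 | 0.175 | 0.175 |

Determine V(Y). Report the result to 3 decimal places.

E[Y] = (0)(0.5) + (1)(0.15) + (2)(0.175) + (5)(0.175) = 1.375
E[Y²] = (0)²(0.5) + (1)²(0.15) + (2)²(0.175) + (5)²(0.175) = 5.225
V(Y) = E[Y²] − (E[Y])² = 5.225 − (1.375)² = 3.334375

3.334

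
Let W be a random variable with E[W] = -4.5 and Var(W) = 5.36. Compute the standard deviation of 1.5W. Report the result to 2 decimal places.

3.47

Var(1.5W) = (1.5)²·5.36 = 12.06
SD(1.5W) = √12.06 ≈ 3.47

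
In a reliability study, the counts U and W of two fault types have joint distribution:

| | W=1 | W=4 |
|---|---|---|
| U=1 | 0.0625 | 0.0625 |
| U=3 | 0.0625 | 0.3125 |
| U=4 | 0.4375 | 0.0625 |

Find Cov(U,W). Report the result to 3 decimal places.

-0.516

E[U] = 3.25,  E[W] = 2.3125
E[UW] = 7
Cov(U,W) = E[UW] − E[U]E[W] = 7 − (3.25)(2.3125) = -0.515625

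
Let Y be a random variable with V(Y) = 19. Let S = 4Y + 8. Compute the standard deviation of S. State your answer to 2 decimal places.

V(4Y + 8) = (4)²·19 = 304
SD(S) = √304 ≈ 17.44

17.44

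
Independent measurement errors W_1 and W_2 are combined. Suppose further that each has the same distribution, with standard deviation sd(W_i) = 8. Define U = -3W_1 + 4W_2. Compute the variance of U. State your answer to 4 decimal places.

Var(W_i) = (8)² = 64
By independence, Var(U) = (-3)²Var(W_1) + (4)²Var(W_2)
= (-3)²·64 + (4)²·64 = 1600

1600.0000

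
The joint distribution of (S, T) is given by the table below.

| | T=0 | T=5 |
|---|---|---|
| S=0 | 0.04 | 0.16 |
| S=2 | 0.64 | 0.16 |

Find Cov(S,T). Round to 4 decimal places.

E[S] = 1.6,  E[T] = 1.6
E[ST] = 1.6
Cov(S,T) = E[ST] − E[S]E[T] = 1.6 − (1.6)(1.6) = -0.96

-0.9600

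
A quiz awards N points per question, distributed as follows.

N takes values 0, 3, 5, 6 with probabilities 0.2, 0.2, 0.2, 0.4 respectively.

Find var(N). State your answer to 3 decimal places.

5.200

E[N] = (0)(0.2) + (3)(0.2) + (5)(0.2) + (6)(0.4) = 4
E[N²] = (0)²(0.2) + (3)²(0.2) + (5)²(0.2) + (6)²(0.4) = 21.2
var(N) = E[N²] − (E[N])² = 21.2 − (4)² = 5.2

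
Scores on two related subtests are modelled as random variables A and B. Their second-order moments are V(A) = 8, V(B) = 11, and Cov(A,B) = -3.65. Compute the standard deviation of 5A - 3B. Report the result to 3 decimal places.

20.211

V(5A - 3B) = (5)²·V(A) + (-3)²·V(B) + 2·(5)·(-3)·Cov(A,B)
= 25·8 + 9·11 + -30·-3.65 = 408.5
σ(5A - 3B) = √408.5 ≈ 20.211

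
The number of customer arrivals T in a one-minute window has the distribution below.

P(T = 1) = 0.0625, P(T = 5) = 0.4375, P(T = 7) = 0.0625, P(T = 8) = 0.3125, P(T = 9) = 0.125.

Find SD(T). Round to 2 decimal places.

2.08

E[T] = (1)(0.0625) + (5)(0.4375) + (7)(0.0625) + (8)(0.3125) + (9)(0.125) = 6.3125
E[T²] = (1)²(0.0625) + (5)²(0.4375) + (7)²(0.0625) + (8)²(0.3125) + (9)²(0.125) = 44.1875
Var(T) = E[T²] − (E[T])² = 44.1875 − (6.3125)² = 4.33984375
SD(T) = √4.33984375 ≈ 2.08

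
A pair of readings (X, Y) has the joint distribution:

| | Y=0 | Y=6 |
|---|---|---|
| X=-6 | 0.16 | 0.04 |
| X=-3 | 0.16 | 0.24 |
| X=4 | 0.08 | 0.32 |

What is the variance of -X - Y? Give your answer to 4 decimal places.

34.8000

E[X] = -0.8,  E[Y] = 3.6,  E[XY] = 1.92
var(X) = 17.2 − (-0.8)² = 16.56;  var(Y) = 21.6 − (3.6)² = 8.64
Cov(X,Y) = 1.92 − (-0.8)(3.6) = 4.8
var(-X - Y) = (-1)²·16.56 + (-1)²·8.64 + 2·(-1)·(-1)·4.8 = 34.8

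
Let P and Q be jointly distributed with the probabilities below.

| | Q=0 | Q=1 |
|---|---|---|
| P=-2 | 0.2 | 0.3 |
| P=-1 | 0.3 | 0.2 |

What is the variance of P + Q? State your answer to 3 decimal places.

0.400

E[P] = -1.5,  E[Q] = 0.5,  E[PQ] = -0.8
Var(P) = 2.5 − (-1.5)² = 0.25;  Var(Q) = 0.5 − (0.5)² = 0.25
Cov(P,Q) = -0.8 − (-1.5)(0.5) = -0.05
Var(P + Q) = (1)²·0.25 + (1)²·0.25 + 2·(1)·(1)·-0.05 = 0.4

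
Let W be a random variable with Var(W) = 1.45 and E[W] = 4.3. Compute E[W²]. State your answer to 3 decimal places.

E[W²] = Var(W) + (E[W])² = 1.45 + (4.3)² = 19.94

19.940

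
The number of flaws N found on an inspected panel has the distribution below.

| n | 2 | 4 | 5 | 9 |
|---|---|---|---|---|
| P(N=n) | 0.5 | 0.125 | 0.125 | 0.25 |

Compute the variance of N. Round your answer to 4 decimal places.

E[N] = (2)(0.5) + (4)(0.125) + (5)(0.125) + (9)(0.25) = 4.375
E[N²] = (2)²(0.5) + (4)²(0.125) + (5)²(0.125) + (9)²(0.25) = 27.375
Var(N) = E[N²] − (E[N])² = 27.375 − (4.375)² = 8.234375

8.2344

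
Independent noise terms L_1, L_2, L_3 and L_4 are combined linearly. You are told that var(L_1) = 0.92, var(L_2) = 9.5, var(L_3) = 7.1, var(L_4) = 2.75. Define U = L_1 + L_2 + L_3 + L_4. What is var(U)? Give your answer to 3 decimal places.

20.270

By independence, var(U) = (1)²var(L_1) + (1)²var(L_2) + (1)²var(L_3) + (1)²var(L_4)
= (1)²·0.92 + (1)²·9.5 + (1)²·7.1 + (1)²·2.75 = 20.27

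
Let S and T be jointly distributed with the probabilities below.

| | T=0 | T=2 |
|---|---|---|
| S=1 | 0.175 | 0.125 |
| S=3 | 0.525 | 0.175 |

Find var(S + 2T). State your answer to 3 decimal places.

3.640

E[S] = 2.4,  E[T] = 0.6,  E[ST] = 1.3
var(S) = 6.6 − (2.4)² = 0.84;  var(T) = 1.2 − (0.6)² = 0.84
Cov(S,T) = 1.3 − (2.4)(0.6) = -0.14
var(S + 2T) = (1)²·0.84 + (2)²·0.84 + 2·(1)·(2)·-0.14 = 3.64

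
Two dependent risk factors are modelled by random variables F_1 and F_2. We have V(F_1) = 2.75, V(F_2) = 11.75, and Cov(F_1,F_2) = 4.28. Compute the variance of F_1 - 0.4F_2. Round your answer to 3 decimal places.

1.206

V(F_1 - 0.4F_2) = (1)²·V(F_1) + (-0.4)²·V(F_2) + 2·(1)·(-0.4)·Cov(F_1,F_2)
= 1·2.75 + 0.16·11.75 + -0.8·4.28 = 1.206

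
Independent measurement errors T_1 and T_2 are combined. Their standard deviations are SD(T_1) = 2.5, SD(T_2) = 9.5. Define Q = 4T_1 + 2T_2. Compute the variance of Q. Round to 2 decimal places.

461.00

var(T_1) = 6.25, var(T_2) = 90.25
By independence, var(Q) = (4)²var(T_1) + (2)²var(T_2)
= (4)²·6.25 + (2)²·90.25 = 461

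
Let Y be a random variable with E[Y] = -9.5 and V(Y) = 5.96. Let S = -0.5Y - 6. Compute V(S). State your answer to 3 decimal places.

V(-0.5Y - 6) = (-0.5)²·V(Y) = 0.25·5.96 = 1.49

1.490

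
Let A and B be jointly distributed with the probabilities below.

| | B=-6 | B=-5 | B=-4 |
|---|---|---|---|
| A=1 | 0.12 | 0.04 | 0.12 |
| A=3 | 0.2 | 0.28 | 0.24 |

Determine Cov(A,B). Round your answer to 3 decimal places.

E[A] = 2.44,  E[B] = -4.96
E[AB] = -12.08
Cov(A,B) = E[AB] − E[A]E[B] = -12.08 − (2.44)(-4.96) = 0.0224

0.022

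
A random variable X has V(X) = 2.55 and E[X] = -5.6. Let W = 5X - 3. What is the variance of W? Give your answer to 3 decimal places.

V(5X - 3) = (5)²·V(X) = 25·2.55 = 63.75

63.750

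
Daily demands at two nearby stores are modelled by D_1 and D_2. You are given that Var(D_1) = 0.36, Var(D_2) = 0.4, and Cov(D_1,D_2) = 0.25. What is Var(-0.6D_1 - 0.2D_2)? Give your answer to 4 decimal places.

0.2056

Var(-0.6D_1 - 0.2D_2) = (-0.6)²·Var(D_1) + (-0.2)²·Var(D_2) + 2·(-0.6)·(-0.2)·Cov(D_1,D_2)
= 0.36·0.36 + 0.04·0.4 + 0.24·0.25 = 0.2056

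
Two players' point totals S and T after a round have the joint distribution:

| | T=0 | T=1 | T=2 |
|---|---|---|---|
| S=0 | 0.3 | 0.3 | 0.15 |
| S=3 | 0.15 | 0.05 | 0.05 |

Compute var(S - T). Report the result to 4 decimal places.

E[S] = 0.75,  E[T] = 0.75,  E[ST] = 0.45
var(S) = 2.25 − (0.75)² = 1.6875;  var(T) = 1.15 − (0.75)² = 0.5875
Cov(S,T) = 0.45 − (0.75)(0.75) = -0.1125
var(S - T) = (1)²·1.6875 + (-1)²·0.5875 + 2·(1)·(-1)·-0.1125 = 2.5

2.5000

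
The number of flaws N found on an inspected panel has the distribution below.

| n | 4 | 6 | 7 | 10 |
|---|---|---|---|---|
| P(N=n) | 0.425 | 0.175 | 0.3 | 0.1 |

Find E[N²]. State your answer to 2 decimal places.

E[N²] = (4)²(0.425) + (6)²(0.175) + (7)²(0.3) + (10)²(0.1) = 37.8

37.80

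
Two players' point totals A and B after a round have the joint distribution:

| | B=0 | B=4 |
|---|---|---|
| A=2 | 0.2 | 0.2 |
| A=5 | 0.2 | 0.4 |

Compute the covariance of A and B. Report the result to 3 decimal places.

E[A] = 3.8,  E[B] = 2.4
E[AB] = 9.6
cov(A,B) = E[AB] − E[A]E[B] = 9.6 − (3.8)(2.4) = 0.48

0.480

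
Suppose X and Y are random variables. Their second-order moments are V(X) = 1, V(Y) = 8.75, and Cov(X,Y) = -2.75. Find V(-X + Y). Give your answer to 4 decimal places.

15.2500

V(-X + Y) = (-1)²·V(X) + (1)²·V(Y) + 2·(-1)·(1)·Cov(X,Y)
= 1·1 + 1·8.75 + -2·-2.75 = 15.25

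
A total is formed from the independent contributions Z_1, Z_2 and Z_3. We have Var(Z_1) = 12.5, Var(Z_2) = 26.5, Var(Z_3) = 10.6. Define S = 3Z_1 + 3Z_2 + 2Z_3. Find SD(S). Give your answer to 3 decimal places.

By independence, Var(S) = (3)²Var(Z_1) + (3)²Var(Z_2) + (2)²Var(Z_3)
= (3)²·12.5 + (3)²·26.5 + (2)²·10.6 = 393.4
SD(S) = √393.4 ≈ 19.834

19.834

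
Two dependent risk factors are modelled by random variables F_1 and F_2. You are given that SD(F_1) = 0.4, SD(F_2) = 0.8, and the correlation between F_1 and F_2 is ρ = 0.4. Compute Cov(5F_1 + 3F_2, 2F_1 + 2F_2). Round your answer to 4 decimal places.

7.4880

Var(F_1) = (0.4)² = 0.16;  Var(F_2) = (0.8)² = 0.64
Cov(F_1,F_2) = ρ·SD(F_1)·SD(F_2) = 0.4·0.4·0.8 = 0.128
Cov(5F_1 + 3F_2, 2F_1 + 2F_2) = (5)(2)Var(F_1) + (3)(2)Var(F_2) + [(5)(2) + (3)(2)]Cov(F_1,F_2)
= 10·0.16 + 6·0.64 + 16·0.128 = 7.488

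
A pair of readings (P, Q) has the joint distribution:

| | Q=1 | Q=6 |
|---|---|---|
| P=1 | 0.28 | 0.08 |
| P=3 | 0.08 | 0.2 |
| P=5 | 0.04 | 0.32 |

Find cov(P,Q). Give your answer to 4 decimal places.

2.4000

E[P] = 3,  E[Q] = 4
E[PQ] = 14.4
cov(P,Q) = E[PQ] − E[P]E[Q] = 14.4 − (3)(4) = 2.4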